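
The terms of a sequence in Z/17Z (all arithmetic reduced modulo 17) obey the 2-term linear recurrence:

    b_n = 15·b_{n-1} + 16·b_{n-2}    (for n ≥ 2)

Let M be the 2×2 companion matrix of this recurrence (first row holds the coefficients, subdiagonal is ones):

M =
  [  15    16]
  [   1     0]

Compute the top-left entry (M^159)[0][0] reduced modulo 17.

(M^159)[0][0] is the top entry after applying M 159 times to the unit state (1, 0). Equivalently it is h_{160} for the auxiliary sequence (h_n) obeying the same recurrence with h_1 = 1 and h_i = 0 for 0 ≤ i < 1:
h_2 = 15·1 + 16·0 = 15
h_3 = 15·15 + 16·1 = 3
h_4 = 15·3 + 16·15 = 13
h_5 = 15·13 + 16·3 = 5
h_6 = 15·5 + 16·13 = 11
h_7 = 15·11 + 16·5 = 7
h_8 = 15·7 + 16·11 = 9
h_9 = 15·9 + 16·7 = 9
h_10 = 15·9 + 16·9 = 7
h_11 = 15·7 + 16·9 = 11
h_12 = 15·11 + 16·7 = 5
h_13 = 15·5 + 16·11 = 13
h_14 = 15·13 + 16·5 = 3
h_15 = 15·3 + 16·13 = 15
h_16 = 15·15 + 16·3 = 1
h_17 = 15·1 + 16·15 = 0
h_18 = 15·0 + 16·1 = 16
h_19 = 15·16 + 16·0 = 2
h_20 = 15·2 + 16·16 = 14
h_21 = 15·14 + 16·2 = 4
h_22 = 15·4 + 16·14 = 12
h_23 = 15·12 + 16·4 = 6
h_24 = 15·6 + 16·12 = 10
h_25 = 15·10 + 16·6 = 8
h_26 = 15·8 + 16·10 = 8
h_27 = 15·8 + 16·8 = 10
h_28 = 15·10 + 16·8 = 6
h_29 = 15·6 + 16·10 = 12
h_30 = 15·12 + 16·6 = 4
h_31 = 15·4 + 16·12 = 14
h_32 = 15·14 + 16·4 = 2
h_33 = 15·2 + 16·14 = 16
h_34 = 15·16 + 16·2 = 0
h_35 = 15·0 + 16·16 = 1
(h_34, h_35) = (0, 1) = (h_0, h_1), so the sequence has period 34.
160 ≡ 24 (mod 34), hence h_160 = h_24 = 10.

10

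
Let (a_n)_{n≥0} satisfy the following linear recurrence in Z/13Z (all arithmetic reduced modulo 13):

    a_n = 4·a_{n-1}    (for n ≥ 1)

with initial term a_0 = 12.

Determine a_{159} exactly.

1

a_1 = 4·12 = 9
a_2 = 4·9 = 10
a_3 = 4·10 = 1
a_4 = 4·1 = 4
a_5 = 4·4 = 3
a_6 = 4·3 = 12
(a_6) = (12) = (a_0), so the sequence has period 6.
159 ≡ 3 (mod 6), hence a_159 = a_3 = 1.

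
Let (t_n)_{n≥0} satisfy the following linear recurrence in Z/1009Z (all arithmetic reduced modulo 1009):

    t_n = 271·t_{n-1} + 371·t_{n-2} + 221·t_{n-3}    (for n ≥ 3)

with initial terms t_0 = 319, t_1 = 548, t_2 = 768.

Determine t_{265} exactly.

515

t_3 = 271·768 + 371·548 + 221·319 = 642
t_4 = 271·642 + 371·768 + 221·548 = 852
t_5 = 271·852 + 371·642 + 221·768 = 105
t_6 = 271·105 + 371·852 + 221·642 = 91
t_7 = 271·91 + 371·105 + 221·852 = 667
t_8 = 271·667 + 371·91 + 221·105 = 608
Continuing the recurrence:
  t_9 = 484;  t_10 = 648;  t_11 = 175;  t_12 = 278;  t_13 = 951;  t_14 = 979
  t_15 = 511;  t_16 = 516;  t_17 = 916;  t_18 = 680;  t_19 = 464;  t_20 = 285
  t_21 = 95;  t_22 = 945;  t_23 = 166;  t_24 = 868;  t_25 = 150;  t_26 = 809
  t_27 = 559;  t_28 = 458;  t_29 = 751;  t_30 = 550;  t_31 = 173;  t_32 = 187
  t_33 = 304;  t_34 = 302;  t_35 = 856;  t_36 = 539;  t_37 = 662;  t_38 = 480
  t_39 = 391;  t_40 = 509;  t_41 = 615;  t_42 = 982;  t_43 = 367;  t_44 = 348
  t_45 = 500;  t_46 = 637;  t_47 = 156;  t_48 = 638;  t_49 = 239;  t_50 = 955
  t_51 = 116;  t_52 = 654;  t_53 = 482;  t_54 = 337;  t_55 = 993;  t_56 = 188
  t_57 = 427;  t_58 = 309;  t_59 = 175;  t_60 = 145;  t_61 = 979;  t_62 = 593
  t_63 = 1007;  t_64 = 941;  t_65 = 893;  t_66 = 407;  t_67 = 774;  t_68 = 127
  t_69 = 855;  t_70 = 871;  t_71 = 129;  t_72 = 177;  t_73 = 752;  t_74 = 313
  t_75 = 341;  t_76 = 387;  t_77 = 888;  t_78 = 491;  t_79 = 149;  t_80 = 53
  t_81 = 569;  t_82 = 955;  t_83 = 324;  t_84 = 800;  t_85 = 172;  t_86 = 317
  t_87 = 612;  t_88 = 609;  t_89 = 26;  t_90 = 961;  t_91 = 57;  t_92 = 358
  t_93 = 603;  t_94 = 74;  t_95 = 5;  t_96 = 632;  t_97 = 798;  t_98 = 812
  t_99 = 941;  t_100 = 87;  t_101 = 217;  t_102 = 381;  t_103 = 176;  t_104 = 898
  t_105 = 354;  t_106 = 821;  t_107 = 360;  t_108 = 101;  t_109 = 321;  t_110 = 204
  t_111 = 950;  t_112 = 475;  t_113 = 570;  t_114 = 830;  t_115 = 551;  t_116 = 19
  t_117 = 499;  t_118 = 700;  t_119 = 653;  t_120 = 64;  t_121 = 617;  t_122 = 276
  t_123 = 12;  t_124 = 854;  t_125 = 236;  t_126 = 22;  t_127 = 741;  t_128 = 807
  t_129 = 24;  t_130 = 477;  t_131 = 701;  t_132 = 930;  t_133 = 10;  t_134 = 179
  t_135 = 454;  t_136 = 952;  t_137 = 836;  t_138 = 16;  t_139 = 204;  t_140 = 789
  t_141 = 429;  t_142 = 12;  t_143 = 783;  t_144 = 682;  t_145 = 710;  t_146 = 967
  t_147 = 159;  t_148 = 779;  t_149 = 494;  t_150 = 945;  t_151 = 74;  t_152 = 548
  t_153 = 378;  t_154 = 229;  t_155 = 525;  t_156 = 0;  t_157 = 197;  t_158 = 909
  t_159 = 582;  t_160 = 701;  t_161 = 373;  t_162 = 411;  t_163 = 76;  t_164 = 233
  t_165 = 550;  t_166 = 39;  t_167 = 745;  t_168 = 908;  t_169 = 348;  t_170 = 511
  t_171 = 81;  t_172 = 875;  t_173 = 723;  t_174 = 662;  t_175 = 295;  t_176 = 1
  t_177 = 741;  t_178 = 1;  t_179 = 955;  t_180 = 166;  t_181 = 957;  t_182 = 245
  t_183 = 42;  t_184 = 984;  t_185 = 394;  t_186 = 836;  t_187 = 938;  t_188 = 623
  t_189 = 332;  t_190 = 696;  t_191 = 466;  t_192 = 797;  t_193 = 856;  t_194 = 24
  t_195 = 762;  t_196 = 982;  t_197 = 187;  t_198 = 199;  t_199 = 295;  t_200 = 364
  t_201 = 827;  t_202 = 576;  t_203 = 515;  t_204 = 249;  t_205 = 402;  t_206 = 328
  t_207 = 449;  t_208 = 248;  t_209 = 548;  t_210 = 721;  t_211 = 466;  t_212 = 295
  t_213 = 500;  t_214 = 835;  t_215 = 732;  t_216 = 140;  t_217 = 646;  t_218 = 313
  t_219 = 261;  t_220 = 686;  t_221 = 778;  t_222 = 363;  t_223 = 820;  t_224 = 115
  t_225 = 909;  t_226 = 30;  t_227 = 481;  t_228 = 319;  t_229 = 109;  t_230 = 930
  t_231 = 737;  t_232 = 779;  t_233 = 919;  t_234 = 689;  t_235 = 590;  t_236 = 91
  t_237 = 292;  t_238 = 114;  t_239 = 924;  t_240 = 44;  t_241 = 538;  t_242 = 59
  t_243 = 304;  t_244 = 182;  t_245 = 588;  t_246 = 435;  t_247 = 907;  t_248 = 342
  t_249 = 634;  t_250 = 697;  t_251 = 228;  t_252 = 385;  t_253 = 909;  t_254 = 647
  t_255 = 333;  t_256 = 435;  t_257 = 995;  t_258 = 123;  t_259 = 167;  t_260 = 13
  t_261 = 844;  t_262 = 42;  t_263 = 463
t_264 = 271·463 + 371·42 + 221·844 = 663
t_265 = 271·663 + 371·463 + 221·42 = 515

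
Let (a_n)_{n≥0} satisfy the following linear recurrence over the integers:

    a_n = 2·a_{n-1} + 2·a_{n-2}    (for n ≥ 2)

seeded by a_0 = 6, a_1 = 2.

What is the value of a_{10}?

42752

a_2 = 2·2 + 2·6 = 16
a_3 = 2·16 + 2·2 = 36
a_4 = 2·36 + 2·16 = 104
a_5 = 2·104 + 2·36 = 280
a_6 = 2·280 + 2·104 = 768
a_7 = 2·768 + 2·280 = 2096
a_8 = 2·2096 + 2·768 = 5728
a_9 = 2·5728 + 2·2096 = 15648
a_10 = 2·15648 + 2·5728 = 42752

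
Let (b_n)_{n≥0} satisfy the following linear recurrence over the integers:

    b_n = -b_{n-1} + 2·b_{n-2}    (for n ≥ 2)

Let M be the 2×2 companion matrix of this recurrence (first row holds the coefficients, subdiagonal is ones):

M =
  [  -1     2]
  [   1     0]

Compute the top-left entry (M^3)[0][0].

-5

(M^3)[0][0] is the top entry after applying M 3 times to the unit state (1, 0). Equivalently it is h_{4} for the auxiliary sequence (h_n) obeying the same recurrence with h_1 = 1 and h_i = 0 for 0 ≤ i < 1:
h_2 = -1·1 + 2·0 = -1
h_3 = -1·-1 + 2·1 = 3
h_4 = -1·3 + 2·-1 = -5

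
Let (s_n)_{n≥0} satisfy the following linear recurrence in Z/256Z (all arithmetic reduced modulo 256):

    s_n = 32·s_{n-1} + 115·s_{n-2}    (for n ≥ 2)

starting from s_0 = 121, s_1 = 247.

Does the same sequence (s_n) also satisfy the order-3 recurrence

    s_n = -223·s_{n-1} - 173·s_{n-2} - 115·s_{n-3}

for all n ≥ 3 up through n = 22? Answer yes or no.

yes

Terms s_0..s_22: 121, 247, 59, 85, 33, 79, 179, 221, 9, 103, 235, 165, 49, 63, 227, 173, 153, 215, 155, 245, 65, 47, 19
n=3: candidate gives 85, actual s_3 = 85 ✓
n=4: candidate gives 33, actual s_4 = 33 ✓
n=5: candidate gives 79, actual s_5 = 79 ✓
n=6: candidate gives 179, actual s_6 = 179 ✓
n=7: candidate gives 221, actual s_7 = 221 ✓
n=8: candidate gives 9, actual s_8 = 9 ✓
n=9: candidate gives 103, actual s_9 = 103 ✓
n=10: candidate gives 235, actual s_10 = 235 ✓
n=11: candidate gives 165, actual s_11 = 165 ✓
n=12: candidate gives 49, actual s_12 = 49 ✓
n=13: candidate gives 63, actual s_13 = 63 ✓
n=14: candidate gives 227, actual s_14 = 227 ✓
n=15: candidate gives 173, actual s_15 = 173 ✓
n=16: candidate gives 153, actual s_16 = 153 ✓
n=17: candidate gives 215, actual s_17 = 215 ✓
n=18: candidate gives 155, actual s_18 = 155 ✓
n=19: candidate gives 245, actual s_19 = 245 ✓
n=20: candidate gives 65, actual s_20 = 65 ✓
n=21: candidate gives 47, actual s_21 = 47 ✓
n=22: candidate gives 19, actual s_22 = 19 ✓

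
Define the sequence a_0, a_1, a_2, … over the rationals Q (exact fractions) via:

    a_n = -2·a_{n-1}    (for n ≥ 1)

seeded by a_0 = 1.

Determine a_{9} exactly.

a_1 = -2·1 = -2
a_2 = -2·-2 = 4
a_3 = -2·4 = -8
a_4 = -2·-8 = 16
a_5 = -2·16 = -32
a_6 = -2·-32 = 64
a_7 = -2·64 = -128
a_8 = -2·-128 = 256
a_9 = -2·256 = -512

-512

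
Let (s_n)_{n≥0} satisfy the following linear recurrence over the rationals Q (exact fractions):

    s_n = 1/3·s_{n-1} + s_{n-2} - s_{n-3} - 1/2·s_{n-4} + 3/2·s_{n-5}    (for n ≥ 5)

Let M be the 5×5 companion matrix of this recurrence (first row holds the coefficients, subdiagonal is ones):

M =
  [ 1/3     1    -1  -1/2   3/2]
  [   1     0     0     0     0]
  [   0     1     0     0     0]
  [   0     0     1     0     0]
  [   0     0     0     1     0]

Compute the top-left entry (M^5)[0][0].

-7/486

(M^5)[0][0] is the top entry after applying M 5 times to the unit state (1, 0, 0, 0, 0). Equivalently it is h_{9} for the auxiliary sequence (h_n) obeying the same recurrence with h_4 = 1 and h_i = 0 for 0 ≤ i < 4:
h_5 = 1/3·1 + 1·0 + -1·0 + -1/2·0 + 3/2·0 = 1/3
h_6 = 1/3·1/3 + 1·1 + -1·0 + -1/2·0 + 3/2·0 = 10/9
h_7 = 1/3·10/9 + 1·1/3 + -1·1 + -1/2·0 + 3/2·0 = -8/27
h_8 = 1/3·-8/27 + 1·10/9 + -1·1/3 + -1/2·1 + 3/2·0 = 29/162
h_9 = 1/3·29/162 + 1·-8/27 + -1·10/9 + -1/2·1/3 + 3/2·1 = -7/486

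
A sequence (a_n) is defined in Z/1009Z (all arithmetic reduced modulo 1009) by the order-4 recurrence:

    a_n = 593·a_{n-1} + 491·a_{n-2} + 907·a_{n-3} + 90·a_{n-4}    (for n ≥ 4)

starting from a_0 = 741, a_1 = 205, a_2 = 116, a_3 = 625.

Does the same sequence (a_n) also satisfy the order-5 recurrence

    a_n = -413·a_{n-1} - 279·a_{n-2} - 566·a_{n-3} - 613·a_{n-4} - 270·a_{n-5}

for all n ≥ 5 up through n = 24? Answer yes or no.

Terms a_0..a_24: 741, 205, 116, 625, 140, 985, 189, 1003, 362, 590, 374, 787, 172, 883, 453, 736, 74, 616, 44, 793, 802, 738, 767, 564, 644
n=5: candidate gives 985, actual a_5 = 985 ✓
n=6: candidate gives 189, actual a_6 = 189 ✓
n=7: candidate gives 1003, actual a_7 = 1003 ✓
n=8: candidate gives 362, actual a_8 = 362 ✓
n=9: candidate gives 590, actual a_9 = 590 ✓
n=10: candidate gives 374, actual a_10 = 374 ✓
n=11: candidate gives 787, actual a_11 = 787 ✓
n=12: candidate gives 172, actual a_12 = 172 ✓
n=13: candidate gives 883, actual a_13 = 883 ✓
n=14: candidate gives 453, actual a_14 = 453 ✓
n=15: candidate gives 736, actual a_15 = 736 ✓
n=16: candidate gives 74, actual a_16 = 74 ✓
n=17: candidate gives 616, actual a_17 = 616 ✓
n=18: candidate gives 44, actual a_18 = 44 ✓
n=19: candidate gives 793, actual a_19 = 793 ✓
n=20: candidate gives 802, actual a_20 = 802 ✓
n=21: candidate gives 738, actual a_21 = 738 ✓
n=22: candidate gives 767, actual a_22 = 767 ✓
n=23: candidate gives 564, actual a_23 = 564 ✓
n=24: candidate gives 644, actual a_24 = 644 ✓

yes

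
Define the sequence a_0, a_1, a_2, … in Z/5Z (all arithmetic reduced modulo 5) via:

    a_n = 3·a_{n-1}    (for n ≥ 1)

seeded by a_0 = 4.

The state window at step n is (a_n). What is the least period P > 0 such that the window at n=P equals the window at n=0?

4

n=0: window = (4)
n=1: window = (2)
n=2: window = (1)
n=3: window = (3)
n=4: window = (4)
window at n=4 equals window at n=0 → period = 4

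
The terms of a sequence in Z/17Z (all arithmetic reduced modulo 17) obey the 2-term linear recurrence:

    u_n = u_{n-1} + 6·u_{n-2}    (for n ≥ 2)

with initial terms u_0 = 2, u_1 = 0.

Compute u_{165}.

u_2 = 1·0 + 6·2 = 12
u_3 = 1·12 + 6·0 = 12
u_4 = 1·12 + 6·12 = 16
u_5 = 1·16 + 6·12 = 3
u_6 = 1·3 + 6·16 = 14
u_7 = 1·14 + 6·3 = 15
u_8 = 1·15 + 6·14 = 14
u_9 = 1·14 + 6·15 = 2
u_10 = 1·2 + 6·14 = 1
u_11 = 1·1 + 6·2 = 13
u_12 = 1·13 + 6·1 = 2
u_13 = 1·2 + 6·13 = 12
u_14 = 1·12 + 6·2 = 7
u_15 = 1·7 + 6·12 = 11
u_16 = 1·11 + 6·7 = 2
u_17 = 1·2 + 6·11 = 0
(u_16, u_17) = (2, 0) = (u_0, u_1), so the sequence has period 16.
165 ≡ 5 (mod 16), hence u_165 = u_5 = 3.

3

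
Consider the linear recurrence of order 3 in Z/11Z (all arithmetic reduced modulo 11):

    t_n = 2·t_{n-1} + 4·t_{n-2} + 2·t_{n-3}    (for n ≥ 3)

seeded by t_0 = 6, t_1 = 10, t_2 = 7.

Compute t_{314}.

t_3 = 2·7 + 4·10 + 2·6 = 0
t_4 = 2·0 + 4·7 + 2·10 = 4
t_5 = 2·4 + 4·0 + 2·7 = 0
t_6 = 2·0 + 4·4 + 2·0 = 5
t_7 = 2·5 + 4·0 + 2·4 = 7
t_8 = 2·7 + 4·5 + 2·0 = 1
Continuing the recurrence:
  t_9 = 7;  t_10 = 10;  t_11 = 6;  t_12 = 0;  t_13 = 0;  t_14 = 1
  t_15 = 2;  t_16 = 8;  t_17 = 4;  t_18 = 0;  t_19 = 10;  t_20 = 6
  t_21 = 8;  t_22 = 5;  t_23 = 10;  t_24 = 1;  t_25 = 8;  t_26 = 7
  t_27 = 4;  t_28 = 8;  t_29 = 2;  t_30 = 0;  t_31 = 2;  t_32 = 8
  t_33 = 2;  t_34 = 7;  t_35 = 5;  t_36 = 9;  t_37 = 8;  t_38 = 7
  t_39 = 9;  t_40 = 7;  t_41 = 9;  t_42 = 9;  t_43 = 2;  t_44 = 3
  t_45 = 10;  t_46 = 3;  t_47 = 8;  t_48 = 4;  t_49 = 2;  t_50 = 3
  t_51 = 0;  t_52 = 5;  t_53 = 5;  t_54 = 8;  t_55 = 2;  t_56 = 2
  t_57 = 6;  t_58 = 2;  t_59 = 10;  t_60 = 7;  t_61 = 3;  t_62 = 10
  t_63 = 2;  t_64 = 6;  t_65 = 7;  t_66 = 9;  t_67 = 3;  t_68 = 1
  t_69 = 10;  t_70 = 8;  t_71 = 3;  t_72 = 3;  t_73 = 1;  t_74 = 9
  t_75 = 6;  t_76 = 6;  t_77 = 10;  t_78 = 1;  t_79 = 10;  t_80 = 0
  t_81 = 9;  t_82 = 5;  t_83 = 2;  t_84 = 9;  t_85 = 3;  t_86 = 2
  t_87 = 1;  t_88 = 5;  t_89 = 7;  t_90 = 3;  t_91 = 0;  t_92 = 4
  t_93 = 3;  t_94 = 0;  t_95 = 9;  t_96 = 2;  t_97 = 7;  t_98 = 7
  t_99 = 2;  t_100 = 2;  t_101 = 4;  t_102 = 9;  t_103 = 5;  t_104 = 10
  t_105 = 3;  t_106 = 1;  t_107 = 1;  t_108 = 1;  t_109 = 8;  t_110 = 0
  t_111 = 1;  t_112 = 7;  t_113 = 7;  t_114 = 0;  t_115 = 9;  t_116 = 10
  t_117 = 1;  t_118 = 5;  t_119 = 1;  t_120 = 2;  t_121 = 7;  t_122 = 2
  t_123 = 3;  t_124 = 6;  t_125 = 6;  t_126 = 9;  t_127 = 10;  t_128 = 2
  t_129 = 7;  t_130 = 9;  t_131 = 6;  t_132 = 7;  t_133 = 1;  t_134 = 9
  t_135 = 3;  t_136 = 0;  t_137 = 8;  t_138 = 0;  t_139 = 10;  t_140 = 3
  t_141 = 2;  t_142 = 3;  t_143 = 9;  t_144 = 1;  t_145 = 0;  t_146 = 0
  t_147 = 2;  t_148 = 4;  t_149 = 5;  t_150 = 8;  t_151 = 0;  t_152 = 9
  t_153 = 1;  t_154 = 5;  t_155 = 10;  t_156 = 9;  t_157 = 2;  t_158 = 5
  t_159 = 3;  t_160 = 8;  t_161 = 5;  t_162 = 4;  t_163 = 0;  t_164 = 4
  t_165 = 5;  t_166 = 4;  t_167 = 3;  t_168 = 10;  t_169 = 7;  t_170 = 5
  t_171 = 3;  t_172 = 7;  t_173 = 3;  t_174 = 7;  t_175 = 7;  t_176 = 4
  t_177 = 6;  t_178 = 9;  t_179 = 6;  t_180 = 5;  t_181 = 8;  t_182 = 4
  t_183 = 6;  t_184 = 0;  t_185 = 10;  t_186 = 10;  t_187 = 5;  t_188 = 4
  t_189 = 4;  t_190 = 1;  t_191 = 4;  t_192 = 9;  t_193 = 3;  t_194 = 6
  t_195 = 9;  t_196 = 4;  t_197 = 1;  t_198 = 3;  t_199 = 7;  t_200 = 6
  t_201 = 2;  t_202 = 9;  t_203 = 5;  t_204 = 6;  t_205 = 6;  t_206 = 2
  t_207 = 7;  t_208 = 1;  t_209 = 1;  t_210 = 9;  t_211 = 2;  t_212 = 9
  t_213 = 0;  t_214 = 7;  t_215 = 10;  t_216 = 4;  t_217 = 7;  t_218 = 6
  t_219 = 4;  t_220 = 2;  t_221 = 10;  t_222 = 3;  t_223 = 6;  t_224 = 0
  t_225 = 8;  t_226 = 6;  t_227 = 0;  t_228 = 7;  t_229 = 4;  t_230 = 3
  t_231 = 3;  t_232 = 4;  t_233 = 4;  t_234 = 8;  t_235 = 7;  t_236 = 10
  t_237 = 9;  t_238 = 6;  t_239 = 2;  t_240 = 2;  t_241 = 2;  t_242 = 5
  t_243 = 0;  t_244 = 2;  t_245 = 3;  t_246 = 3;  t_247 = 0;  t_248 = 7
  t_249 = 9;  t_250 = 2;  t_251 = 10;  t_252 = 2;  t_253 = 4;  t_254 = 3
  t_255 = 4;  t_256 = 6;  t_257 = 1;  t_258 = 1;  t_259 = 7;  t_260 = 9
  t_261 = 4;  t_262 = 3;  t_263 = 7;  t_264 = 1;  t_265 = 3;  t_266 = 2
  t_267 = 7;  t_268 = 6;  t_269 = 0;  t_270 = 5;  t_271 = 0;  t_272 = 9
  t_273 = 6;  t_274 = 4;  t_275 = 6;  t_276 = 7;  t_277 = 2;  t_278 = 0
  t_279 = 0;  t_280 = 4;  t_281 = 8;  t_282 = 10;  t_283 = 5;  t_284 = 0
  t_285 = 7;  t_286 = 2;  t_287 = 10;  t_288 = 9;  t_289 = 7;  t_290 = 4
  t_291 = 10;  t_292 = 6;  t_293 = 5;  t_294 = 10;  t_295 = 8;  t_296 = 0
  t_297 = 8;  t_298 = 10;  t_299 = 8;  t_300 = 6;  t_301 = 9;  t_302 = 3
  t_303 = 10;  t_304 = 6;  t_305 = 3;  t_306 = 6;  t_307 = 3;  t_308 = 3
  t_309 = 8;  t_310 = 1;  t_311 = 7;  t_312 = 1
t_313 = 2·1 + 4·7 + 2·1 = 10
t_314 = 2·10 + 4·1 + 2·7 = 5

5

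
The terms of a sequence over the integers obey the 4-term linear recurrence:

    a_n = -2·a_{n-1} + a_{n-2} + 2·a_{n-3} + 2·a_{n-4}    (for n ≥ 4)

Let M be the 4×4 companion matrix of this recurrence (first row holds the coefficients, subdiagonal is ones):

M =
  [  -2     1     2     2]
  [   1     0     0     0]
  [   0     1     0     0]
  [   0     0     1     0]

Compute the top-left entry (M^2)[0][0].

(M^2)[0][0] is the top entry after applying M 2 times to the unit state (1, 0, 0, 0). Equivalently it is h_{5} for the auxiliary sequence (h_n) obeying the same recurrence with h_3 = 1 and h_i = 0 for 0 ≤ i < 3:
h_4 = -2·1 + 1·0 + 2·0 + 2·0 = -2
h_5 = -2·-2 + 1·1 + 2·0 + 2·0 = 5

5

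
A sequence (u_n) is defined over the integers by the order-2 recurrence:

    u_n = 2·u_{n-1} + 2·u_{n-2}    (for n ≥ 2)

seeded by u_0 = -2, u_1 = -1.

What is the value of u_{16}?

u_2 = 2·-1 + 2·-2 = -6
u_3 = 2·-6 + 2·-1 = -14
u_4 = 2·-14 + 2·-6 = -40
u_5 = 2·-40 + 2·-14 = -108
u_6 = 2·-108 + 2·-40 = -296
u_7 = 2·-296 + 2·-108 = -808
u_8 = 2·-808 + 2·-296 = -2208
u_9 = 2·-2208 + 2·-808 = -6032
u_10 = 2·-6032 + 2·-2208 = -16480
u_11 = 2·-16480 + 2·-6032 = -45024
u_12 = 2·-45024 + 2·-16480 = -123008
u_13 = 2·-123008 + 2·-45024 = -336064
u_14 = 2·-336064 + 2·-123008 = -918144
u_15 = 2·-918144 + 2·-336064 = -2508416
u_16 = 2·-2508416 + 2·-918144 = -6853120

-6853120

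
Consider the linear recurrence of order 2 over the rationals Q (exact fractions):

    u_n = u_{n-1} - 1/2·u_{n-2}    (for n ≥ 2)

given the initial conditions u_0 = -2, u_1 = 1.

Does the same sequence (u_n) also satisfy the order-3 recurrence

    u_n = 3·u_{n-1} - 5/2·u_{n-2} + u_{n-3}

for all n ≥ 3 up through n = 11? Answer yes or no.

Terms u_0..u_11: -2, 1, 2, 3/2, 1/2, -1/4, -1/2, -3/8, -1/8, 1/16, 1/8, 3/32
n=3: candidate gives 3/2, actual u_3 = 3/2 ✓
n=4: candidate gives 1/2, actual u_4 = 1/2 ✓
n=5: candidate gives -1/4, actual u_5 = -1/4 ✓
n=6: candidate gives -1/2, actual u_6 = -1/2 ✓
n=7: candidate gives -3/8, actual u_7 = -3/8 ✓
n=8: candidate gives -1/8, actual u_8 = -1/8 ✓
n=9: candidate gives 1/16, actual u_9 = 1/16 ✓
n=10: candidate gives 1/8, actual u_10 = 1/8 ✓
n=11: candidate gives 3/32, actual u_11 = 3/32 ✓

yes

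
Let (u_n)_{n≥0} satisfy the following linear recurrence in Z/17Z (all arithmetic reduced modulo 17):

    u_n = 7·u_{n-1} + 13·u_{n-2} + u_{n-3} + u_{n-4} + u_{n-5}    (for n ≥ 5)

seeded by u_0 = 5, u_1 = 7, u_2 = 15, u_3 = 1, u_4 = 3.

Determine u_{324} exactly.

3

u_5 = 7·3 + 13·1 + 1·15 + 1·7 + 1·5 = 10
u_6 = 7·10 + 13·3 + 1·1 + 1·15 + 1·7 = 13
u_7 = 7·13 + 13·10 + 1·3 + 1·1 + 1·15 = 2
u_8 = 7·2 + 13·13 + 1·10 + 1·3 + 1·1 = 10
u_9 = 7·10 + 13·2 + 1·13 + 1·10 + 1·3 = 3
u_10 = 7·3 + 13·10 + 1·2 + 1·13 + 1·10 = 6
Continuing the recurrence:
  u_11 = 4;  u_12 = 2;  u_13 = 0;  u_14 = 5;  u_15 = 13;  u_16 = 9
  u_17 = 1;  u_18 = 6;  u_19 = 14;  u_20 = 12;  u_21 = 10;  u_22 = 9
  u_23 = 4;  u_24 = 11;  u_25 = 7;  u_26 = 11;  u_27 = 5;  u_28 = 13
  u_29 = 15;  u_30 = 8;  u_31 = 8;  u_32 = 6;  u_33 = 12;  u_34 = 6
  u_35 = 16;  u_36 = 12;  u_37 = 10;  u_38 = 5;  u_39 = 12;  u_40 = 0
  u_41 = 13;  u_42 = 16;  u_43 = 9;  u_44 = 7;  u_45 = 8;  u_46 = 15
  u_47 = 3;  u_48 = 2;  u_49 = 15;  u_50 = 4;  u_51 = 5;  u_52 = 5
  u_53 = 2;  u_54 = 1;  u_55 = 13;  u_56 = 14;  u_57 = 3;  u_58 = 15
  u_59 = 2;  u_60 = 1;  u_61 = 14;  u_62 = 12;  u_63 = 12;  u_64 = 2
  u_65 = 10;  u_66 = 15;  u_67 = 6;  u_68 = 6;  u_69 = 11;  u_70 = 16
  u_71 = 10;  u_72 = 12;  u_73 = 9;  u_74 = 1;  u_75 = 9;  u_76 = 5
  u_77 = 4;  u_78 = 10;  u_79 = 1;  u_80 = 2;  u_81 = 12;  u_82 = 6
  u_83 = 7;  u_84 = 6;  u_85 = 0;  u_86 = 1;  u_87 = 9;  u_88 = 4
  u_89 = 16;  u_90 = 4;  u_91 = 12;  u_92 = 12;  u_93 = 9;  u_94 = 13
  u_95 = 15;  u_96 = 1;  u_97 = 15;  u_98 = 2;  u_99 = 0;  u_100 = 6
  u_101 = 9;  u_102 = 5;  u_103 = 7;  u_104 = 10;  u_105 = 11;  u_106 = 7
  u_107 = 10;  u_108 = 2;  u_109 = 2;  u_110 = 0;  u_111 = 11;  u_112 = 6
  u_113 = 2;  u_114 = 3;  u_115 = 13;  u_116 = 13;  u_117 = 16;  u_118 = 10
  u_119 = 1;  u_120 = 9;  u_121 = 13;  u_122 = 14;  u_123 = 15;  u_124 = 4
  u_125 = 4;  u_126 = 3;  u_127 = 4;  u_128 = 5;  u_129 = 13;  u_130 = 14
  u_131 = 7;  u_132 = 15;  u_133 = 7;  u_134 = 6;  u_135 = 16;  u_136 = 15
  u_137 = 1;  u_138 = 10;  u_139 = 1;  u_140 = 16;  u_141 = 15;  u_142 = 2
  u_143 = 15;  u_144 = 10;  u_145 = 9;  u_146 = 4;  u_147 = 2;  u_148 = 15
  u_149 = 1;  u_150 = 13;  u_151 = 6;  u_152 = 8;  u_153 = 10;  u_154 = 7
  u_155 = 2;  u_156 = 10;  u_157 = 2;  u_158 = 10;  u_159 = 13;  u_160 = 14
  u_161 = 0;  u_162 = 3;  u_163 = 7;  u_164 = 13;  u_165 = 12;  u_166 = 8
  u_167 = 14;  u_168 = 13;  u_169 = 0;  u_170 = 16;  u_171 = 11;  u_172 = 6
  u_173 = 10;  u_174 = 5;  u_175 = 11;  u_176 = 16;  u_177 = 4;  u_178 = 7
  u_179 = 14;  u_180 = 16;  u_181 = 15;  u_182 = 15;  u_183 = 14;  u_184 = 15
  u_185 = 10;  u_186 = 3;  u_187 = 8;  u_188 = 15;  u_189 = 16;  u_190 = 5
  u_191 = 14;  u_192 = 15;  u_193 = 0;  u_194 = 9;  u_195 = 12;  u_196 = 9
  u_197 = 5;  u_198 = 3;  u_199 = 14;  u_200 = 10;  u_201 = 14;  u_202 = 12
  u_203 = 4;  u_204 = 1;  u_205 = 10;  u_206 = 11;  u_207 = 3;  u_208 = 9
  u_209 = 5;  u_210 = 6;  u_211 = 11;  u_212 = 2;  u_213 = 7;  u_214 = 12
  u_215 = 7;  u_216 = 4;  u_217 = 4;  u_218 = 4;  u_219 = 1;  u_220 = 6
  u_221 = 16;  u_222 = 12;  u_223 = 14;  u_224 = 5;  u_225 = 13;  u_226 = 11
  u_227 = 5;  u_228 = 6;  u_229 = 0;  u_230 = 5;  u_231 = 6;  u_232 = 16
  u_233 = 14;  u_234 = 11;  u_235 = 14;  u_236 = 5;  u_237 = 3;  u_238 = 6
  u_239 = 9;  u_240 = 10;  u_241 = 14;  u_242 = 8;  u_243 = 8;  u_244 = 6
  u_245 = 8;  u_246 = 11;  u_247 = 16;  u_248 = 5;  u_249 = 13;  u_250 = 4
  u_251 = 8;  u_252 = 6;  u_253 = 15;  u_254 = 4;  u_255 = 3;  u_256 = 0
  u_257 = 13;  u_258 = 11;  u_259 = 15;  u_260 = 9;  u_261 = 10;  u_262 = 5
  u_263 = 13;  u_264 = 3;  u_265 = 10;  u_266 = 1;  u_267 = 5;  u_268 = 6
  u_269 = 2;  u_270 = 6;  u_271 = 12;  u_272 = 5;  u_273 = 1;  u_274 = 7
  u_275 = 0;  u_276 = 7;  u_277 = 11;  u_278 = 6;  u_279 = 12;  u_280 = 10
  u_281 = 12;  u_282 = 5;  u_283 = 15;  u_284 = 0;  u_285 = 1;  u_286 = 5
  u_287 = 0;  u_288 = 13;  u_289 = 12;  u_290 = 4;  u_291 = 15;  u_292 = 12
  u_293 = 2;  u_294 = 14;  u_295 = 2;  u_296 = 4;  u_297 = 14;  u_298 = 15
  u_299 = 1;  u_300 = 1;  u_301 = 2;  u_302 = 6;  u_303 = 0;  u_304 = 14
  u_305 = 5;  u_306 = 4;  u_307 = 11;  u_308 = 12;  u_309 = 12;  u_310 = 5
  u_311 = 14;  u_312 = 11;  u_313 = 16;  u_314 = 14;  u_315 = 13;  u_316 = 8
  u_317 = 11;  u_318 = 3;  u_319 = 12;  u_320 = 2;  u_321 = 5;  u_322 = 2
u_323 = 7·2 + 13·5 + 1·2 + 1·12 + 1·3 = 11
u_324 = 7·11 + 13·2 + 1·5 + 1·2 + 1·12 = 3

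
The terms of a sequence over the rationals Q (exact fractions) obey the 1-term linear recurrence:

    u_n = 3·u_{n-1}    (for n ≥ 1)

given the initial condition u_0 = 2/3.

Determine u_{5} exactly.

u_1 = 3·2/3 = 2
u_2 = 3·2 = 6
u_3 = 3·6 = 18
u_4 = 3·18 = 54
u_5 = 3·54 = 162

162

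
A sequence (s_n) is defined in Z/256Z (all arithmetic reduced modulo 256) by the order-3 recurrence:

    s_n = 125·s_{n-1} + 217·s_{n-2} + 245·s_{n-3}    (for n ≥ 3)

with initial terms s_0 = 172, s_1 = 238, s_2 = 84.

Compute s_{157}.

10

s_3 = 125·84 + 217·238 + 245·172 = 94
s_4 = 125·94 + 217·84 + 245·238 = 224
s_5 = 125·224 + 217·94 + 245·84 = 114
s_6 = 125·114 + 217·224 + 245·94 = 128
s_7 = 125·128 + 217·114 + 245·224 = 130
s_8 = 125·130 + 217·128 + 245·114 = 20
Continuing the recurrence:
  s_9 = 118;  s_10 = 252;  s_11 = 54;  s_12 = 232;  s_13 = 58;  s_14 = 168
  s_15 = 58;  s_16 = 60;  s_17 = 62;  s_18 = 164;  s_19 = 14;  s_20 = 48
  s_21 = 66;  s_22 = 80;  s_23 = 242;  s_24 = 36;  s_25 = 70;  s_26 = 76
  s_27 = 230;  s_28 = 184;  s_29 = 138;  s_30 = 120;  s_31 = 170;  s_32 = 204
  s_33 = 142;  s_34 = 244;  s_35 = 190;  s_36 = 128;  s_37 = 18;  s_38 = 32
  s_39 = 98;  s_40 = 52;  s_41 = 22;  s_42 = 156;  s_43 = 150;  s_44 = 136
  s_45 = 218;  s_46 = 72;  s_47 = 26;  s_48 = 92;  s_49 = 222;  s_50 = 68
  s_51 = 110;  s_52 = 208;  s_53 = 226;  s_54 = 240;  s_55 = 210;  s_56 = 68
  s_57 = 230;  s_58 = 236;  s_59 = 70;  s_60 = 88;  s_61 = 42;  s_62 = 24
  s_63 = 138;  s_64 = 236;  s_65 = 46;  s_66 = 148;  s_67 = 30;  s_68 = 32
  s_69 = 178;  s_70 = 192;  s_71 = 66;  s_72 = 84;  s_73 = 182;  s_74 = 60
  s_75 = 246;  s_76 = 40;  s_77 = 122;  s_78 = 232;  s_79 = 250;  s_80 = 124
  s_81 = 126;  s_82 = 228;  s_83 = 206;  s_84 = 112;  s_85 = 130;  s_86 = 144
  s_87 = 178;  s_88 = 100;  s_89 = 134;  s_90 = 140;  s_91 = 166;  s_92 = 248
  s_93 = 202;  s_94 = 184;  s_95 = 106;  s_96 = 12;  s_97 = 206;  s_98 = 52
  s_99 = 126;  s_100 = 192;  s_101 = 82;  s_102 = 96;  s_103 = 34;  s_104 = 116
  s_105 = 86;  s_106 = 220;  s_107 = 86;  s_108 = 200;  s_109 = 26;  s_110 = 136
  s_111 = 218;  s_112 = 156;  s_113 = 30;  s_114 = 132;  s_115 = 46;  s_116 = 16
  s_117 = 34;  s_118 = 48;  s_119 = 146;  s_120 = 132;  s_121 = 38;  s_122 = 44
  s_123 = 6;  s_124 = 152;  s_125 = 106;  s_126 = 88;  s_127 = 74;  s_128 = 44
  s_129 = 110;  s_130 = 212;  s_131 = 222;  s_132 = 96;  s_133 = 242;  s_134 = 0
  s_135 = 2;  s_136 = 148;  s_137 = 246;  s_138 = 124;  s_139 = 182;  s_140 = 104
  s_141 = 186;  s_142 = 40;  s_143 = 186;  s_144 = 188;  s_145 = 190;  s_146 = 36
  s_147 = 142;  s_148 = 176;  s_149 = 194;  s_150 = 208;  s_151 = 114;  s_152 = 164
  s_153 = 198;  s_154 = 204;  s_155 = 102
s_156 = 125·102 + 217·204 + 245·198 = 56
s_157 = 125·56 + 217·102 + 245·204 = 10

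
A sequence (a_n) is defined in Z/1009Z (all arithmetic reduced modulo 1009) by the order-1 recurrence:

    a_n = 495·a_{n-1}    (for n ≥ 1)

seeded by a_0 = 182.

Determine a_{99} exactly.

a_1 = 495·182 = 289
a_2 = 495·289 = 786
a_3 = 495·786 = 605
a_4 = 495·605 = 811
a_5 = 495·811 = 872
a_6 = 495·872 = 797
a_7 = 495·797 = 1005
a_8 = 495·1005 = 38
a_9 = 495·38 = 648
a_10 = 495·648 = 907
a_11 = 495·907 = 969
a_12 = 495·969 = 380
a_13 = 495·380 = 426
a_14 = 495·426 = 998
a_15 = 495·998 = 609
a_16 = 495·609 = 773
a_17 = 495·773 = 224
a_18 = 495·224 = 899
a_19 = 495·899 = 36
a_20 = 495·36 = 667
a_21 = 495·667 = 222
a_22 = 495·222 = 918
a_23 = 495·918 = 360
a_24 = 495·360 = 616
a_25 = 495·616 = 202
a_26 = 495·202 = 99
a_27 = 495·99 = 573
a_28 = 495·573 = 106
a_29 = 495·106 = 2
a_30 = 495·2 = 990
a_31 = 495·990 = 685
a_32 = 495·685 = 51
a_33 = 495·51 = 20
a_34 = 495·20 = 819
a_35 = 495·819 = 796
a_36 = 495·796 = 510
a_37 = 495·510 = 200
a_38 = 495·200 = 118
a_39 = 495·118 = 897
a_40 = 495·897 = 55
a_41 = 495·55 = 991
a_42 = 495·991 = 171
a_43 = 495·171 = 898
a_44 = 495·898 = 550
a_45 = 495·550 = 829
a_46 = 495·829 = 701
a_47 = 495·701 = 908
a_48 = 495·908 = 455
a_49 = 495·455 = 218
a_50 = 495·218 = 956
a_51 = 495·956 = 1008
a_52 = 495·1008 = 514
a_53 = 495·514 = 162
a_54 = 495·162 = 479
a_55 = 495·479 = 999
a_56 = 495·999 = 95
a_57 = 495·95 = 611
a_58 = 495·611 = 754
a_59 = 495·754 = 909
a_60 = 495·909 = 950
a_61 = 495·950 = 56
a_62 = 495·56 = 477
a_63 = 495·477 = 9
a_64 = 495·9 = 419
a_65 = 495·419 = 560
a_66 = 495·560 = 734
a_67 = 495·734 = 90
a_68 = 495·90 = 154
a_69 = 495·154 = 555
a_70 = 495·555 = 277
a_71 = 495·277 = 900
a_72 = 495·900 = 531
a_73 = 495·531 = 505
a_74 = 495·505 = 752
a_75 = 495·752 = 928
a_76 = 495·928 = 265
a_77 = 495·265 = 5
a_78 = 495·5 = 457
a_79 = 495·457 = 199
a_80 = 495·199 = 632
a_81 = 495·632 = 50
a_82 = 495·50 = 534
a_83 = 495·534 = 981
a_84 = 495·981 = 266
a_85 = 495·266 = 500
a_86 = 495·500 = 295
a_87 = 495·295 = 729
a_88 = 495·729 = 642
a_89 = 495·642 = 964
a_90 = 495·964 = 932
a_91 = 495·932 = 227
a_92 = 495·227 = 366
a_93 = 495·366 = 559
a_94 = 495·559 = 239
a_95 = 495·239 = 252
a_96 = 495·252 = 633
a_97 = 495·633 = 545
a_98 = 495·545 = 372
a_99 = 495·372 = 502

502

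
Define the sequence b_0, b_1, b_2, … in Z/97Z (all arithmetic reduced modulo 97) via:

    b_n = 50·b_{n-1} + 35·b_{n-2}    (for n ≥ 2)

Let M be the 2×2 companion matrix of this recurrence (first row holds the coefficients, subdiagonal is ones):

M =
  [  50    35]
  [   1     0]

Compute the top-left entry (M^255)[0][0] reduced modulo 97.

40

(M^255)[0][0] is the top entry after applying M 255 times to the unit state (1, 0). Equivalently it is h_{256} for the auxiliary sequence (h_n) obeying the same recurrence with h_1 = 1 and h_i = 0 for 0 ≤ i < 1:
h_2 = 50·1 + 35·0 = 50
h_3 = 50·50 + 35·1 = 13
h_4 = 50·13 + 35·50 = 72
h_5 = 50·72 + 35·13 = 78
h_6 = 50·78 + 35·72 = 18
h_7 = 50·18 + 35·78 = 41
Continuing the recurrence:
  h_8 = 61;  h_9 = 23;  h_10 = 84;  h_11 = 58;  h_12 = 20;  h_13 = 23
  h_14 = 7;  h_15 = 88;  h_16 = 86;  h_17 = 8;  h_18 = 15;  h_19 = 60
  h_20 = 33;  h_21 = 64;  h_22 = 87;  h_23 = 91;  h_24 = 29;  h_25 = 76
  h_26 = 62;  h_27 = 37;  h_28 = 43;  h_29 = 50;  h_30 = 28;  h_31 = 46
  h_32 = 79;  h_33 = 31;  h_34 = 47;  h_35 = 40;  h_36 = 56;  h_37 = 29
  h_38 = 15;  h_39 = 19;  h_40 = 20;  h_41 = 16;  h_42 = 45;  h_43 = 94
  h_44 = 67;  h_45 = 44;  h_46 = 83;  h_47 = 64;  h_48 = 91;  h_49 = 0
  h_50 = 81;  h_51 = 73;  h_52 = 83;  h_53 = 12;  h_54 = 13;  h_55 = 3
  h_56 = 23;  h_57 = 91;  h_58 = 20;  h_59 = 14;  h_60 = 42;  h_61 = 68
  h_62 = 20;  h_63 = 82;  h_64 = 47;  h_65 = 79;  h_66 = 66;  h_67 = 51
  h_68 = 10;  h_69 = 54;  h_70 = 43;  h_71 = 63;  h_72 = 96;  h_73 = 21
  h_74 = 45;  h_75 = 75;  h_76 = 87;  h_77 = 88;  h_78 = 73;  h_79 = 37
  h_80 = 40;  h_81 = 94;  h_82 = 86;  h_83 = 24;  h_84 = 39;  h_85 = 74
  h_86 = 21;  h_87 = 51;  h_88 = 84;  h_89 = 68;  h_90 = 35;  h_91 = 56
  h_92 = 48;  h_93 = 92;  h_94 = 72;  h_95 = 30;  h_96 = 43;  h_97 = 96
  h_98 = 0;  h_99 = 62;  h_100 = 93;  h_101 = 30;  h_102 = 2;  h_103 = 83
  h_104 = 49;  h_105 = 20;  h_106 = 96;  h_107 = 68;  h_108 = 67;  h_109 = 7
  h_110 = 76;  h_111 = 68;  h_112 = 46;  h_113 = 24;  h_114 = 94;  h_115 = 11
  h_116 = 57;  h_117 = 34;  h_118 = 9;  h_119 = 88;  h_120 = 59;  h_121 = 16
  h_122 = 52;  h_123 = 56;  h_124 = 61;  h_125 = 63;  h_126 = 47;  h_127 = 93
  h_128 = 87;  h_129 = 39;  h_130 = 48;  h_131 = 79;  h_132 = 4;  h_133 = 55
  h_134 = 77;  h_135 = 52;  h_136 = 57;  h_137 = 14;  h_138 = 76;  h_139 = 22
  h_140 = 74;  h_141 = 8;  h_142 = 80;  h_143 = 12;  h_144 = 5;  h_145 = 88
  h_146 = 16;  h_147 = 0;  h_148 = 75;  h_149 = 64;  h_150 = 5;  h_151 = 65
  h_152 = 30;  h_153 = 89;  h_154 = 68;  h_155 = 16;  h_156 = 76;  h_157 = 92
  h_158 = 82;  h_159 = 45;  h_160 = 76;  h_161 = 40;  h_162 = 4;  h_163 = 48
  h_164 = 18;  h_165 = 58;  h_166 = 38;  h_167 = 50;  h_168 = 47;  h_169 = 26
  h_170 = 35;  h_171 = 41;  h_172 = 74;  h_173 = 91;  h_174 = 59;  h_175 = 24
  h_176 = 64;  h_177 = 63;  h_178 = 55;  h_179 = 8;  h_180 = 94;  h_181 = 33
  h_182 = 90;  h_183 = 29;  h_184 = 41;  h_185 = 58;  h_186 = 67;  h_187 = 45
  h_188 = 36;  h_189 = 77;  h_190 = 66;  h_191 = 78;  h_192 = 2;  h_193 = 17
  h_194 = 47;  h_195 = 35;  h_196 = 0;  h_197 = 61;  h_198 = 43;  h_199 = 17
  h_200 = 27;  h_201 = 5;  h_202 = 31;  h_203 = 76;  h_204 = 35;  h_205 = 45
  h_206 = 80;  h_207 = 46;  h_208 = 56;  h_209 = 45;  h_210 = 39;  h_211 = 33
  h_212 = 8;  h_213 = 3;  h_214 = 42;  h_215 = 71;  h_216 = 73;  h_217 = 24
  h_218 = 69;  h_219 = 22;  h_220 = 23;  h_221 = 77;  h_222 = 96;  h_223 = 26
  h_224 = 4;  h_225 = 43;  h_226 = 59;  h_227 = 90;  h_228 = 66;  h_229 = 48
  h_230 = 54;  h_231 = 15;  h_232 = 21;  h_233 = 23;  h_234 = 42;  h_235 = 92
  h_236 = 56;  h_237 = 6;  h_238 = 29;  h_239 = 11;  h_240 = 13;  h_241 = 65
  h_242 = 19;  h_243 = 24;  h_244 = 22;  h_245 = 0;  h_246 = 91;  h_247 = 88
  h_248 = 19;  h_249 = 53;  h_250 = 17;  h_251 = 86;  h_252 = 45;  h_253 = 22
  h_254 = 56
h_255 = 50·56 + 35·22 = 78
h_256 = 50·78 + 35·56 = 40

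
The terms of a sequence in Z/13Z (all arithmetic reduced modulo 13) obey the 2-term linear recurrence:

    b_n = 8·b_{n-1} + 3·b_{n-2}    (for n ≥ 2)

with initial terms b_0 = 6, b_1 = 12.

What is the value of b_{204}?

2

b_2 = 8·12 + 3·6 = 10
b_3 = 8·10 + 3·12 = 12
b_4 = 8·12 + 3·10 = 9
b_5 = 8·9 + 3·12 = 4
b_6 = 8·4 + 3·9 = 7
b_7 = 8·7 + 3·4 = 3
b_8 = 8·3 + 3·7 = 6
b_9 = 8·6 + 3·3 = 5
b_10 = 8·5 + 3·6 = 6
b_11 = 8·6 + 3·5 = 11
b_12 = 8·11 + 3·6 = 2
b_13 = 8·2 + 3·11 = 10
b_14 = 8·10 + 3·2 = 8
b_15 = 8·8 + 3·10 = 3
b_16 = 8·3 + 3·8 = 9
b_17 = 8·9 + 3·3 = 3
b_18 = 8·3 + 3·9 = 12
b_19 = 8·12 + 3·3 = 1
b_20 = 8·1 + 3·12 = 5
b_21 = 8·5 + 3·1 = 4
b_22 = 8·4 + 3·5 = 8
b_23 = 8·8 + 3·4 = 11
b_24 = 8·11 + 3·8 = 8
b_25 = 8·8 + 3·11 = 6
b_26 = 8·6 + 3·8 = 7
b_27 = 8·7 + 3·6 = 9
b_28 = 8·9 + 3·7 = 2
b_29 = 8·2 + 3·9 = 4
b_30 = 8·4 + 3·2 = 12
b_31 = 8·12 + 3·4 = 4
b_32 = 8·4 + 3·12 = 3
b_33 = 8·3 + 3·4 = 10
b_34 = 8·10 + 3·3 = 11
b_35 = 8·11 + 3·10 = 1
b_36 = 8·1 + 3·11 = 2
b_37 = 8·2 + 3·1 = 6
b_38 = 8·6 + 3·2 = 2
b_39 = 8·2 + 3·6 = 8
b_40 = 8·8 + 3·2 = 5
b_41 = 8·5 + 3·8 = 12
b_42 = 8·12 + 3·5 = 7
b_43 = 8·7 + 3·12 = 1
b_44 = 8·1 + 3·7 = 3
b_45 = 8·3 + 3·1 = 1
b_46 = 8·1 + 3·3 = 4
b_47 = 8·4 + 3·1 = 9
b_48 = 8·9 + 3·4 = 6
b_49 = 8·6 + 3·9 = 10
b_50 = 8·10 + 3·6 = 7
b_51 = 8·7 + 3·10 = 8
b_52 = 8·8 + 3·7 = 7
b_53 = 8·7 + 3·8 = 2
b_54 = 8·2 + 3·7 = 11
b_55 = 8·11 + 3·2 = 3
b_56 = 8·3 + 3·11 = 5
b_57 = 8·5 + 3·3 = 10
b_58 = 8·10 + 3·5 = 4
b_59 = 8·4 + 3·10 = 10
b_60 = 8·10 + 3·4 = 1
b_61 = 8·1 + 3·10 = 12
b_62 = 8·12 + 3·1 = 8
b_63 = 8·8 + 3·12 = 9
b_64 = 8·9 + 3·8 = 5
b_65 = 8·5 + 3·9 = 2
b_66 = 8·2 + 3·5 = 5
b_67 = 8·5 + 3·2 = 7
b_68 = 8·7 + 3·5 = 6
b_69 = 8·6 + 3·7 = 4
b_70 = 8·4 + 3·6 = 11
b_71 = 8·11 + 3·4 = 9
b_72 = 8·9 + 3·11 = 1
b_73 = 8·1 + 3·9 = 9
b_74 = 8·9 + 3·1 = 10
b_75 = 8·10 + 3·9 = 3
b_76 = 8·3 + 3·10 = 2
b_77 = 8·2 + 3·3 = 12
b_78 = 8·12 + 3·2 = 11
b_79 = 8·11 + 3·12 = 7
b_80 = 8·7 + 3·11 = 11
b_81 = 8·11 + 3·7 = 5
b_82 = 8·5 + 3·11 = 8
b_83 = 8·8 + 3·5 = 1
b_84 = 8·1 + 3·8 = 6
b_85 = 8·6 + 3·1 = 12
(b_84, b_85) = (6, 12) = (b_0, b_1), so the sequence has period 84.
204 ≡ 36 (mod 84), hence b_204 = b_36 = 2.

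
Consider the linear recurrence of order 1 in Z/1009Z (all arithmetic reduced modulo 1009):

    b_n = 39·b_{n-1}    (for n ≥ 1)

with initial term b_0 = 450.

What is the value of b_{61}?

119

b_1 = 39·450 = 397
b_2 = 39·397 = 348
b_3 = 39·348 = 455
b_4 = 39·455 = 592
b_5 = 39·592 = 890
b_6 = 39·890 = 404
b_7 = 39·404 = 621
b_8 = 39·621 = 3
b_9 = 39·3 = 117
b_10 = 39·117 = 527
b_11 = 39·527 = 373
b_12 = 39·373 = 421
b_13 = 39·421 = 275
b_14 = 39·275 = 635
b_15 = 39·635 = 549
b_16 = 39·549 = 222
b_17 = 39·222 = 586
b_18 = 39·586 = 656
b_19 = 39·656 = 359
b_20 = 39·359 = 884
b_21 = 39·884 = 170
b_22 = 39·170 = 576
b_23 = 39·576 = 266
b_24 = 39·266 = 284
b_25 = 39·284 = 986
b_26 = 39·986 = 112
b_27 = 39·112 = 332
b_28 = 39·332 = 840
b_29 = 39·840 = 472
b_30 = 39·472 = 246
b_31 = 39·246 = 513
b_32 = 39·513 = 836
b_33 = 39·836 = 316
b_34 = 39·316 = 216
b_35 = 39·216 = 352
b_36 = 39·352 = 611
b_37 = 39·611 = 622
b_38 = 39·622 = 42
b_39 = 39·42 = 629
b_40 = 39·629 = 315
b_41 = 39·315 = 177
b_42 = 39·177 = 849
b_43 = 39·849 = 823
b_44 = 39·823 = 818
b_45 = 39·818 = 623
b_46 = 39·623 = 81
b_47 = 39·81 = 132
b_48 = 39·132 = 103
b_49 = 39·103 = 990
b_50 = 39·990 = 268
b_51 = 39·268 = 362
b_52 = 39·362 = 1001
b_53 = 39·1001 = 697
b_54 = 39·697 = 949
b_55 = 39·949 = 687
b_56 = 39·687 = 559
b_57 = 39·559 = 612
b_58 = 39·612 = 661
b_59 = 39·661 = 554
b_60 = 39·554 = 417
b_61 = 39·417 = 119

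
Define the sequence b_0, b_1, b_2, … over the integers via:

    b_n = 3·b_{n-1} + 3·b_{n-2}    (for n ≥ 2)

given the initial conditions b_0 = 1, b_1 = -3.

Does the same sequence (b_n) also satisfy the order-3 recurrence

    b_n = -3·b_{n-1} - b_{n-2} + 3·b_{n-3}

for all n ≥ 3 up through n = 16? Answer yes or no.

no

Terms b_0..b_16: 1, -3, -6, -27, -99, -378, -1431, -5427, -20574, -78003, -295731, -1121202, -4250799, -16116003, -61100406, -231649227, -878248899
n=3: candidate gives 24, actual b_3 = -27 ✗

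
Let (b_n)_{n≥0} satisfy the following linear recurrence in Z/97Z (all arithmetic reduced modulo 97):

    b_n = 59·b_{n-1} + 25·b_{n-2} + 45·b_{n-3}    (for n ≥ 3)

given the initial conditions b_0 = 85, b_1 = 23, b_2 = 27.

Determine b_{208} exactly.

b_3 = 59·27 + 25·23 + 45·85 = 76
b_4 = 59·76 + 25·27 + 45·23 = 83
b_5 = 59·83 + 25·76 + 45·27 = 58
b_6 = 59·58 + 25·83 + 45·76 = 90
b_7 = 59·90 + 25·58 + 45·83 = 19
b_8 = 59·19 + 25·90 + 45·58 = 64
b_9 = 59·64 + 25·19 + 45·90 = 56
b_10 = 59·56 + 25·64 + 45·19 = 36
b_11 = 59·36 + 25·56 + 45·64 = 2
b_12 = 59·2 + 25·36 + 45·56 = 46
b_13 = 59·46 + 25·2 + 45·36 = 19
b_14 = 59·19 + 25·46 + 45·2 = 33
b_15 = 59·33 + 25·19 + 45·46 = 30
b_16 = 59·30 + 25·33 + 45·19 = 55
b_17 = 59·55 + 25·30 + 45·33 = 48
b_18 = 59·48 + 25·55 + 45·30 = 28
b_19 = 59·28 + 25·48 + 45·55 = 89
b_20 = 59·89 + 25·28 + 45·48 = 60
b_21 = 59·60 + 25·89 + 45·28 = 41
b_22 = 59·41 + 25·60 + 45·89 = 67
b_23 = 59·67 + 25·41 + 45·60 = 15
b_24 = 59·15 + 25·67 + 45·41 = 40
b_25 = 59·40 + 25·15 + 45·67 = 27
b_26 = 59·27 + 25·40 + 45·15 = 67
b_27 = 59·67 + 25·27 + 45·40 = 26
b_28 = 59·26 + 25·67 + 45·27 = 59
b_29 = 59·59 + 25·26 + 45·67 = 65
b_30 = 59·65 + 25·59 + 45·26 = 78
b_31 = 59·78 + 25·65 + 45·59 = 55
b_32 = 59·55 + 25·78 + 45·65 = 69
b_33 = 59·69 + 25·55 + 45·78 = 32
b_34 = 59·32 + 25·69 + 45·55 = 74
b_35 = 59·74 + 25·32 + 45·69 = 26
b_36 = 59·26 + 25·74 + 45·32 = 71
b_37 = 59·71 + 25·26 + 45·74 = 21
b_38 = 59·21 + 25·71 + 45·26 = 13
b_39 = 59·13 + 25·21 + 45·71 = 25
b_40 = 59·25 + 25·13 + 45·21 = 29
b_41 = 59·29 + 25·25 + 45·13 = 11
b_42 = 59·11 + 25·29 + 45·25 = 74
b_43 = 59·74 + 25·11 + 45·29 = 29
b_44 = 59·29 + 25·74 + 45·11 = 79
b_45 = 59·79 + 25·29 + 45·74 = 83
b_46 = 59·83 + 25·79 + 45·29 = 29
b_47 = 59·29 + 25·83 + 45·79 = 66
b_48 = 59·66 + 25·29 + 45·83 = 12
b_49 = 59·12 + 25·66 + 45·29 = 74
b_50 = 59·74 + 25·12 + 45·66 = 70
b_51 = 59·70 + 25·74 + 45·12 = 21
b_52 = 59·21 + 25·70 + 45·74 = 14
b_53 = 59·14 + 25·21 + 45·70 = 39
b_54 = 59·39 + 25·14 + 45·21 = 7
b_55 = 59·7 + 25·39 + 45·14 = 78
b_56 = 59·78 + 25·7 + 45·39 = 33
b_57 = 59·33 + 25·78 + 45·7 = 41
b_58 = 59·41 + 25·33 + 45·78 = 61
b_59 = 59·61 + 25·41 + 45·33 = 95
b_60 = 59·95 + 25·61 + 45·41 = 51
b_61 = 59·51 + 25·95 + 45·61 = 78
b_62 = 59·78 + 25·51 + 45·95 = 64
b_63 = 59·64 + 25·78 + 45·51 = 67
b_64 = 59·67 + 25·64 + 45·78 = 42
b_65 = 59·42 + 25·67 + 45·64 = 49
b_66 = 59·49 + 25·42 + 45·67 = 69
b_67 = 59·69 + 25·49 + 45·42 = 8
b_68 = 59·8 + 25·69 + 45·49 = 37
b_69 = 59·37 + 25·8 + 45·69 = 56
b_70 = 59·56 + 25·37 + 45·8 = 30
b_71 = 59·30 + 25·56 + 45·37 = 82
b_72 = 59·82 + 25·30 + 45·56 = 57
b_73 = 59·57 + 25·82 + 45·30 = 70
b_74 = 59·70 + 25·57 + 45·82 = 30
b_75 = 59·30 + 25·70 + 45·57 = 71
b_76 = 59·71 + 25·30 + 45·70 = 38
b_77 = 59·38 + 25·71 + 45·30 = 32
b_78 = 59·32 + 25·38 + 45·71 = 19
b_79 = 59·19 + 25·32 + 45·38 = 42
b_80 = 59·42 + 25·19 + 45·32 = 28
b_81 = 59·28 + 25·42 + 45·19 = 65
b_82 = 59·65 + 25·28 + 45·42 = 23
b_83 = 59·23 + 25·65 + 45·28 = 71
b_84 = 59·71 + 25·23 + 45·65 = 26
b_85 = 59·26 + 25·71 + 45·23 = 76
b_86 = 59·76 + 25·26 + 45·71 = 84
b_87 = 59·84 + 25·76 + 45·26 = 72
b_88 = 59·72 + 25·84 + 45·76 = 68
b_89 = 59·68 + 25·72 + 45·84 = 86
b_90 = 59·86 + 25·68 + 45·72 = 23
b_91 = 59·23 + 25·86 + 45·68 = 68
b_92 = 59·68 + 25·23 + 45·86 = 18
b_93 = 59·18 + 25·68 + 45·23 = 14
b_94 = 59·14 + 25·18 + 45·68 = 68
b_95 = 59·68 + 25·14 + 45·18 = 31
b_96 = 59·31 + 25·68 + 45·14 = 85
b_97 = 59·85 + 25·31 + 45·68 = 23
b_98 = 59·23 + 25·85 + 45·31 = 27
(b_96, b_97, b_98) = (85, 23, 27) = (b_0, b_1, b_2), so the sequence has period 96.
208 ≡ 16 (mod 96), hence b_208 = b_16 = 55.

55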